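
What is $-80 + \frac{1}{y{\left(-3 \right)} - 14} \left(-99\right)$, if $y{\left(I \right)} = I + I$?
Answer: $- \frac{1501}{20} \approx -75.05$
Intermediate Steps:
$y{\left(I \right)} = 2 I$
$-80 + \frac{1}{y{\left(-3 \right)} - 14} \left(-99\right) = -80 + \frac{1}{2 \left(-3\right) - 14} \left(-99\right) = -80 + \frac{1}{-6 - 14} \left(-99\right) = -80 + \frac{1}{-20} \left(-99\right) = -80 - - \frac{99}{20} = -80 + \frac{99}{20} = - \frac{1501}{20}$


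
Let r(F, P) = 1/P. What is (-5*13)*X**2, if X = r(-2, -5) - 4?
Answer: -5733/5 ≈ -1146.6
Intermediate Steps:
X = -21/5 (X = 1/(-5) - 4 = -1/5 - 4 = -21/5 ≈ -4.2000)
(-5*13)*X**2 = (-5*13)*(-21/5)**2 = -65*441/25 = -5733/5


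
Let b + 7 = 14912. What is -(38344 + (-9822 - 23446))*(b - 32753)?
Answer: 90596448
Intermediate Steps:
b = 14905 (b = -7 + 14912 = 14905)
-(38344 + (-9822 - 23446))*(b - 32753) = -(38344 + (-9822 - 23446))*(14905 - 32753) = -(38344 - 33268)*(-17848) = -5076*(-17848) = -1*(-90596448) = 90596448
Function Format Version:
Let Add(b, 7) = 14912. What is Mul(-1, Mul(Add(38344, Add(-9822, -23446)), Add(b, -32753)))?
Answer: 90596448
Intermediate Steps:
b = 14905 (b = Add(-7, 14912) = 14905)
Mul(-1, Mul(Add(38344, Add(-9822, -23446)), Add(b, -32753))) = Mul(-1, Mul(Add(38344, Add(-9822, -23446)), Add(14905, -32753))) = Mul(-1, Mul(Add(38344, -33268), -17848)) = Mul(-1, Mul(5076, -17848)) = Mul(-1, -90596448) = 90596448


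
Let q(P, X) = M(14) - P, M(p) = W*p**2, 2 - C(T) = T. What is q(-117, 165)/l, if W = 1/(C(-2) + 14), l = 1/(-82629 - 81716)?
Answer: -189161095/9 ≈ -2.1018e+7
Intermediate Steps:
C(T) = 2 - T
l = -1/164345 (l = 1/(-164345) = -1/164345 ≈ -6.0848e-6)
W = 1/18 (W = 1/((2 - 1*(-2)) + 14) = 1/((2 + 2) + 14) = 1/(4 + 14) = 1/18 ≈ 0.055556)
M(p) = p**2/18
q(P, X) = 98/9 - P (q(P, X) = (1/18)*14**2 - P = (1/18)*196 - P = 98/9 - P)
q(-117, 165)/l = (98/9 - 1*(-117))/(-1/164345) = (98/9 + 117)*(-164345) = (1151/9)*(-164345) = -189161095/9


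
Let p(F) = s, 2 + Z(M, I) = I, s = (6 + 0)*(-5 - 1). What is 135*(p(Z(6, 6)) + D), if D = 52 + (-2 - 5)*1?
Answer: 1215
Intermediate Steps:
s = -36 (s = 6*(-6) = -36)
Z(M, I) = -2 + I
p(F) = -36
D = 45 (D = 52 - 7*1 = 52 - 7 = 45)
135*(p(Z(6, 6)) + D) = 135*(-36 + 45) = 135*9 = 1215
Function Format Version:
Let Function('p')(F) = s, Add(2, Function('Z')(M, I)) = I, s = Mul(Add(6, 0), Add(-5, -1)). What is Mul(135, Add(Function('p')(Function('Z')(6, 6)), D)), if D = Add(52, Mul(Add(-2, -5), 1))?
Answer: 1215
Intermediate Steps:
s = -36 (s = Mul(6, -6) = -36)
Function('Z')(M, I) = Add(-2, I)
Function('p')(F) = -36
D = 45 (D = Add(52, Mul(-7, 1)) = Add(52, -7) = 45)
Mul(135, Add(Function('p')(Function('Z')(6, 6)), D)) = Mul(135, Add(-36, 45)) = Mul(135, 9) = 1215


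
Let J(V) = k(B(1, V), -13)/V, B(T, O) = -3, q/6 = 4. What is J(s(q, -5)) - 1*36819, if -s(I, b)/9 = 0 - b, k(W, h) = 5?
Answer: -331372/9 ≈ -36819.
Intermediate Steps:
q = 24 (q = 6*4 = 24)
s(I, b) = 9*b (s(I, b) = -9*(0 - b) = -(-9)*b = 9*b)
J(V) = 5/V
J(s(q, -5)) - 1*36819 = 5/((9*(-5))) - 1*36819 = 5/(-45) - 36819 = 5*(-1/45) - 36819 = -⅑ - 36819 = -331372/9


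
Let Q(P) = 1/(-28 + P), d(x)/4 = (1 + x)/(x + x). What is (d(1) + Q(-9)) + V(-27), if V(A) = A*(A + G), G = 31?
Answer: -3849/37 ≈ -104.03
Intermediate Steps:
d(x) = 2*(1 + x)/x (d(x) = 4*((1 + x)/(x + x)) = 4*((1 + x)/((2*x))) = 4*((1 + x)*(1/(2*x))) = 4*((1 + x)/(2*x)) = 2*(1 + x)/x)
V(A) = A*(31 + A) (V(A) = A*(A + 31) = A*(31 + A))
(d(1) + Q(-9)) + V(-27) = ((2 + 2/1) + 1/(-28 - 9)) - 27*(31 - 27) = ((2 + 2*1) + 1/(-37)) - 27*4 = ((2 + 2) - 1/37) - 108 = (4 - 1/37) - 108 = 147/37 - 108 = -3849/37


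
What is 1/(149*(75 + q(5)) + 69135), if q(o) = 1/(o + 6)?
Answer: 11/883559 ≈ 1.2450e-5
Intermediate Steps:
q(o) = 1/(6 + o)
1/(149*(75 + q(5)) + 69135) = 1/(149*(75 + 1/(6 + 5)) + 69135) = 1/(149*(75 + 1/11) + 69135) = 1/(149*(826/11) + 69135) = 1/(123074/11 + 69135) = 1/(883559/11) = 11/883559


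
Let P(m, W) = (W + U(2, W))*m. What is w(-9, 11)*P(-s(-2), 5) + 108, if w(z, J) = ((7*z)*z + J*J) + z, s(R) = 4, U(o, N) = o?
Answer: -18904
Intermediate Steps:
w(z, J) = z + J**2 + 7*z**2 (w(z, J) = (7*z**2 + J**2) + z = (J**2 + 7*z**2) + z = z + J**2 + 7*z**2)
P(m, W) = m*(2 + W) (P(m, W) = (W + 2)*m = (2 + W)*m = m*(2 + W))
w(-9, 11)*P(-s(-2), 5) + 108 = (-9 + 11**2 + 7*(-9)**2)*((-1*4)*(2 + 5)) + 108 = (-9 + 121 + 7*81)*(-4*7) + 108 = (-9 + 121 + 567)*(-28) + 108 = 679*(-28) + 108 = -19012 + 108 = -18904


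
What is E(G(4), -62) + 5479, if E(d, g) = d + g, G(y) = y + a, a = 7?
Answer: 5428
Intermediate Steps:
G(y) = 7 + y (G(y) = y + 7 = 7 + y)
E(G(4), -62) + 5479 = ((7 + 4) - 62) + 5479 = (11 - 62) + 5479 = -51 + 5479 = 5428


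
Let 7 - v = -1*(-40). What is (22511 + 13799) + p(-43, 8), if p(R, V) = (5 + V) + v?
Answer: 36290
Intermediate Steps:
v = -33 (v = 7 - (-1)*(-40) = 7 - 1*40 = 7 - 40 = -33)
p(R, V) = -28 + V (p(R, V) = (5 + V) - 33 = -28 + V)
(22511 + 13799) + p(-43, 8) = (22511 + 13799) + (-28 + 8) = 36310 - 20 = 36290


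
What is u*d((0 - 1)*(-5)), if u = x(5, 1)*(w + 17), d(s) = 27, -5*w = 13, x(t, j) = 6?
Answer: 11664/5 ≈ 2332.8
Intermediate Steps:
w = -13/5 (w = -⅕*13 = -13/5 ≈ -2.6000)
u = 432/5 (u = 6*(-13/5 + 17) = 6*(72/5) = 432/5 ≈ 86.400)
u*d((0 - 1)*(-5)) = (432/5)*27 = 11664/5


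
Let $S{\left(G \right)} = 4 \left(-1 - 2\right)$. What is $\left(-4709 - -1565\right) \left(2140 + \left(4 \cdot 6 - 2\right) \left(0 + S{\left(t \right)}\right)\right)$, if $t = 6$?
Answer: $-5898144$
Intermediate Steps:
$S{\left(G \right)} = -12$ ($S{\left(G \right)} = 4 \left(-3\right) = -12$)
$\left(-4709 - -1565\right) \left(2140 + \left(4 \cdot 6 - 2\right) \left(0 + S{\left(t \right)}\right)\right) = \left(-4709 - -1565\right) \left(2140 + \left(4 \cdot 6 - 2\right) \left(0 - 12\right)\right) = \left(-4709 + 1565\right) \left(2140 + \left(24 - 2\right) \left(-12\right)\right) = - 3144 \left(2140 + 22 \left(-12\right)\right) = - 3144 \left(2140 - 264\right) = \left(-3144\right) 1876 = -5898144$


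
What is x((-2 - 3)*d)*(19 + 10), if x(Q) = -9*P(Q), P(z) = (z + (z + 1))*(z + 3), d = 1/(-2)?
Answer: -8613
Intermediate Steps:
d = -½ ≈ -0.50000
P(z) = (1 + 2*z)*(3 + z) (P(z) = (z + (1 + z))*(3 + z) = (1 + 2*z)*(3 + z))
x(Q) = -27 - 63*Q - 18*Q² (x(Q) = -9*(3 + 2*Q² + 7*Q) = -27 - 63*Q - 18*Q²)
x((-2 - 3)*d)*(19 + 10) = (-27 - 63*(-2 - 3)*(-1)/2 - 18*(-2 - 3)²/4)*(19 + 10) = (-27 - (-315)*(-1)/2 - 18*(-5*(-½))²)*29 = (-27 - 63*5/2 - 18*(5/2)²)*29 = (-27 - 315/2 - 18*25/4)*29 = (-27 - 315/2 - 225/2)*29 = -297*29 = -8613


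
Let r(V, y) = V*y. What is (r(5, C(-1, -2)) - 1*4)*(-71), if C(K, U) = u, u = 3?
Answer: -781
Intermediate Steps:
C(K, U) = 3
(r(5, C(-1, -2)) - 1*4)*(-71) = (5*3 - 1*4)*(-71) = (15 - 4)*(-71) = 11*(-71) = -781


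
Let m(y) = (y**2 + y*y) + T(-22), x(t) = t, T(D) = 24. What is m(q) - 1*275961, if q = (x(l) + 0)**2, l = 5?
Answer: -274687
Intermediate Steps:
q = 25 (q = (5 + 0)**2 = 5**2 = 25)
m(y) = 24 + 2*y**2 (m(y) = (y**2 + y*y) + 24 = (y**2 + y**2) + 24 = 2*y**2 + 24 = 24 + 2*y**2)
m(q) - 1*275961 = (24 + 2*25**2) - 1*275961 = (24 + 2*625) - 275961 = (24 + 1250) - 275961 = 1274 - 275961 = -274687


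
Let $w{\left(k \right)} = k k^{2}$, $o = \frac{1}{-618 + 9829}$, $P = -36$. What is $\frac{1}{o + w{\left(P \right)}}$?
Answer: $- \frac{9211}{429748415} \approx -2.1433 \cdot 10^{-5}$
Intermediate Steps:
$o = \frac{1}{9211} \approx 0.00010857$
$w{\left(k \right)} = k^{3}$
$\frac{1}{o + w{\left(P \right)}} = \frac{1}{\frac{1}{9211} + \left(-36\right)^{3}} = \frac{1}{\frac{1}{9211} - 46656} = \frac{1}{- \frac{429748415}{9211}} = - \frac{9211}{429748415}$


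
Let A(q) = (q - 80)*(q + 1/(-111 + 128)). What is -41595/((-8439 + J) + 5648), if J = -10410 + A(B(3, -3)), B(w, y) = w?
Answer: 707115/228421 ≈ 3.0957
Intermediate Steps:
A(q) = (-80 + q)*(1/17 + q) (A(q) = (-80 + q)*(q + 1/17) = (-80 + q)*(1/17 + q))
J = -180974/17 (J = -10410 + (-80/17 + 3² - 1359/17*3) = -10410 + (-80/17 + 9 - 4077/17) = -10410 - 4004/17 = -180974/17 ≈ -10646.)
-41595/((-8439 + J) + 5648) = -41595/((-8439 - 180974/17) + 5648) = -41595/(-324437/17 + 5648) = -41595/(-228421/17) = -41595*(-17/228421) = 707115/228421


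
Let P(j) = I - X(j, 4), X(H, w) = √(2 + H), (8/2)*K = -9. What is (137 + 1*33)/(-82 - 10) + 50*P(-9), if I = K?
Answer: -2630/23 - 50*I*√7 ≈ -114.35 - 132.29*I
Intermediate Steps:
K = -9/4 (K = (¼)*(-9) = -9/4 ≈ -2.2500)
I = -9/4 ≈ -2.2500
P(j) = -9/4 - √(2 + j)
(137 + 1*33)/(-82 - 10) + 50*P(-9) = (137 + 1*33)/(-82 - 10) + 50*(-9/4 - √(2 - 9)) = (137 + 33)/(-92) + 50*(-9/4 - √(-7)) = 170*(-1/92) + 50*(-9/4 - I*√7) = -85/46 + 50*(-9/4 - I*√7) = -85/46 + (-225/2 - 50*I*√7) = -2630/23 - 50*I*√7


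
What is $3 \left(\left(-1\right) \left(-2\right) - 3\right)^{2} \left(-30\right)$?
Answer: $-90$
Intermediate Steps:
$3 \left(\left(-1\right) \left(-2\right) - 3\right)^{2} \left(-30\right) = 3 \left(2 - 3\right)^{2} \left(-30\right) = 3 \left(-1\right)^{2} \left(-30\right) = 3 \cdot 1 \left(-30\right) = 3 \left(-30\right) = -90$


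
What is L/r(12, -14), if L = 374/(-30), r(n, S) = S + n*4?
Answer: -11/30 ≈ -0.36667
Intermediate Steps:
r(n, S) = S + 4*n
L = -187/15 (L = 374*(-1/30) = -187/15 ≈ -12.467)
L/r(12, -14) = -187/(15*(-14 + 4*12)) = -187/(15*(-14 + 48)) = -187/15/34 = -187/15*1/34 = -11/30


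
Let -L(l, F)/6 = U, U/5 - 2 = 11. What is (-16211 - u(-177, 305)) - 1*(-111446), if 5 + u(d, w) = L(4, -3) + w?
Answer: 95325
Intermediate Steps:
U = 65 (U = 10 + 5*11 = 10 + 55 = 65)
L(l, F) = -390 (L(l, F) = -6*65 = -390)
u(d, w) = -395 + w (u(d, w) = -5 + (-390 + w) = -395 + w)
(-16211 - u(-177, 305)) - 1*(-111446) = (-16211 - (-395 + 305)) - 1*(-111446) = (-16211 - 1*(-90)) + 111446 = (-16211 + 90) + 111446 = -16121 + 111446 = 95325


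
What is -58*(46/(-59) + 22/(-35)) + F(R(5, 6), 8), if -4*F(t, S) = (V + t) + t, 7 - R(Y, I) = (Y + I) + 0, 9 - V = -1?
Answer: 335263/4130 ≈ 81.177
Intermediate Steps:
V = 10 (V = 9 - 1*(-1) = 9 + 1 = 10)
R(Y, I) = 7 - I - Y (R(Y, I) = 7 - ((Y + I) + 0) = 7 - ((I + Y) + 0) = 7 - (I + Y) = 7 + (-I - Y) = 7 - I - Y)
F(t, S) = -5/2 - t/2 (F(t, S) = -((10 + t) + t)/4 = -(10 + 2*t)/4 = -5/2 - t/2)
-58*(46/(-59) + 22/(-35)) + F(R(5, 6), 8) = -58*(46/(-59) + 22/(-35)) + (-5/2 - (7 - 1*6 - 1*5)/2) = -58*(46*(-1/59) + 22*(-1/35)) + (-5/2 - (7 - 6 - 5)/2) = -58*(-46/59 - 22/35) + (-5/2 - ½*(-4)) = -58*(-2908/2065) + (-5/2 + 2) = 168664/2065 - ½ = 335263/4130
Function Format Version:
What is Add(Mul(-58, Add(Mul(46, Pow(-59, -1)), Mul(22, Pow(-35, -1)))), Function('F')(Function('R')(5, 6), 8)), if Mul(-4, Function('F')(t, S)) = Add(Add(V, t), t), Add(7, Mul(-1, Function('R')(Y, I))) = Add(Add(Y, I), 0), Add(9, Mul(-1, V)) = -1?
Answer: Rational(335263, 4130) ≈ 81.177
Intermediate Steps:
V = 10 (V = Add(9, Mul(-1, -1)) = Add(9, 1) = 10)
Function('R')(Y, I) = Add(7, Mul(-1, I), Mul(-1, Y)) (Function('R')(Y, I) = Add(7, Mul(-1, Add(Add(Y, I), 0))) = Add(7, Mul(-1, Add(Add(I, Y), 0))) = Add(7, Mul(-1, Add(I, Y))) = Add(7, Add(Mul(-1, I), Mul(-1, Y))) = Add(7, Mul(-1, I), Mul(-1, Y)))
Function('F')(t, S) = Add(Rational(-5, 2), Mul(Rational(-1, 2), t)) (Function('F')(t, S) = Mul(Rational(-1, 4), Add(Add(10, t), t)) = Mul(Rational(-1, 4), Add(10, Mul(2, t))) = Add(Rational(-5, 2), Mul(Rational(-1, 2), t)))
Add(Mul(-58, Add(Mul(46, Pow(-59, -1)), Mul(22, Pow(-35, -1)))), Function('F')(Function('R')(5, 6), 8)) = Add(Mul(-58, Add(Mul(46, Pow(-59, -1)), Mul(22, Pow(-35, -1)))), Add(Rational(-5, 2), Mul(Rational(-1, 2), Add(7, Mul(-1, 6), Mul(-1, 5))))) = Add(Mul(-58, Add(Mul(46, Rational(-1, 59)), Mul(22, Rational(-1, 35)))), Add(Rational(-5, 2), Mul(Rational(-1, 2), Add(7, -6, -5)))) = Add(Mul(-58, Add(Rational(-46, 59), Rational(-22, 35))), Add(Rational(-5, 2), Mul(Rational(-1, 2), -4))) = Add(Mul(-58, Rational(-2908, 2065)), Add(Rational(-5, 2), 2)) = Add(Rational(168664, 2065), Rational(-1, 2)) = Rational(335263, 4130)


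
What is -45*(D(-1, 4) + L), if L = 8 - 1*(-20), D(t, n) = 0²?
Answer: -1260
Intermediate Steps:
D(t, n) = 0
L = 28 (L = 8 + 20 = 28)
-45*(D(-1, 4) + L) = -45*(0 + 28) = -45*28 = -1260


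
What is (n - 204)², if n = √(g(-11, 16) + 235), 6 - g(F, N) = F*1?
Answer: 41868 - 2448*√7 ≈ 35391.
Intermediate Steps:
g(F, N) = 6 - F
n = 6*√7 (n = √((6 - 1*(-11)) + 235) = √((6 + 11) + 235) = √(17 + 235) = √252 = 6*√7 ≈ 15.875)
(n - 204)² = (6*√7 - 204)² = (-204 + 6*√7)²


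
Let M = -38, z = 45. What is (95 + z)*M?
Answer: -5320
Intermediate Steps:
(95 + z)*M = (95 + 45)*(-38) = 140*(-38) = -5320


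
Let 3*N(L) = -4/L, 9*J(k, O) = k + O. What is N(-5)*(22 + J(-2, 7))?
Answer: 812/135 ≈ 6.0148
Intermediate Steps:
J(k, O) = O/9 + k/9 (J(k, O) = (k + O)/9 = (O + k)/9 = O/9 + k/9)
N(L) = -4/(3*L) (N(L) = (-4/L)/3 = -4/(3*L))
N(-5)*(22 + J(-2, 7)) = (-4/3/(-5))*(22 + ((⅑)*7 + (⅑)*(-2))) = (-4/3*(-⅕))*(22 + (7/9 - 2/9)) = 4*(22 + 5/9)/15 = (4/15)*(203/9) = 812/135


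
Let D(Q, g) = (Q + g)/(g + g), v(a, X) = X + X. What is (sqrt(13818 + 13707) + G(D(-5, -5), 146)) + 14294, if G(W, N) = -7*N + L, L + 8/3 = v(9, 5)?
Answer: 39838/3 + 5*sqrt(1101) ≈ 13445.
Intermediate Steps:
v(a, X) = 2*X
D(Q, g) = (Q + g)/(2*g) (D(Q, g) = (Q + g)/((2*g)) = (Q + g)*(1/(2*g)) = (Q + g)/(2*g))
L = 22/3 (L = -8/3 + 2*5 = -8/3 + 10 = 22/3 ≈ 7.3333)
G(W, N) = 22/3 - 7*N (G(W, N) = -7*N + 22/3 = 22/3 - 7*N)
(sqrt(13818 + 13707) + G(D(-5, -5), 146)) + 14294 = (sqrt(13818 + 13707) + (22/3 - 7*146)) + 14294 = (sqrt(27525) + (22/3 - 1022)) + 14294 = (5*sqrt(1101) - 3044/3) + 14294 = (-3044/3 + 5*sqrt(1101)) + 14294 = 39838/3 + 5*sqrt(1101)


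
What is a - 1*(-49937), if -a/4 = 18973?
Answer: -25955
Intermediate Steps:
a = -75892 (a = -4*18973 = -75892)
a - 1*(-49937) = -75892 - 1*(-49937) = -75892 + 49937 = -25955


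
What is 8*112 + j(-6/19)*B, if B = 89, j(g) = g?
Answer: 16490/19 ≈ 867.89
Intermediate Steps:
8*112 + j(-6/19)*B = 8*112 - 6/19*89 = 896 - 6*1/19*89 = 896 - 6/19*89 = 896 - 534/19 = 16490/19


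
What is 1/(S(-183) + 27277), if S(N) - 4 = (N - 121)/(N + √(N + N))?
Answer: 923653887/25199719480255 - 304*I*√366/25199719480255 ≈ 3.6653e-5 - 2.3079e-10*I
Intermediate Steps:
S(N) = 4 + (-121 + N)/(N + √2*√N) (S(N) = 4 + (N - 121)/(N + √(N + N)) = 4 + (-121 + N)/(N + √(2*N)) = 4 + (-121 + N)/(N + √2*√N))
1/(S(-183) + 27277) = 1/((-121 + 5*(-183) + 4*√2*√(-183))/(-183 + √2*√(-183)) + 27277) = 1/((-121 - 915 + 4*√2*(I*√183))/(-183 + √2*(I*√183)) + 27277) = 1/((-121 - 915 + 4*I*√366)/(-183 + I*√366) + 27277) = 1/((-1036 + 4*I*√366)/(-183 + I*√366) + 27277) = 1/(27277 + (-1036 + 4*I*√366)/(-183 + I*√366))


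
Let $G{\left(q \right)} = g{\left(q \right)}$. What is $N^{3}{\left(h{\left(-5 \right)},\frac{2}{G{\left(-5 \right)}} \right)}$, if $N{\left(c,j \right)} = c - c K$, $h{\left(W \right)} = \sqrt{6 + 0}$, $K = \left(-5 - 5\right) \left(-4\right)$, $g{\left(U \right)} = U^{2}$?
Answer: $- 355914 \sqrt{6} \approx -8.7181 \cdot 10^{5}$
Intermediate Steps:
$G{\left(q \right)} = q^{2}$
$K = 40$ ($K = \left(-10\right) \left(-4\right) = 40$)
$h{\left(W \right)} = \sqrt{6}$
$N{\left(c,j \right)} = - 39 c$ ($N{\left(c,j \right)} = c - c 40 = c - 40 c = - 39 c$)
$N^{3}{\left(h{\left(-5 \right)},\frac{2}{G{\left(-5 \right)}} \right)} = \left(- 39 \sqrt{6}\right)^{3} = - 355914 \sqrt{6}$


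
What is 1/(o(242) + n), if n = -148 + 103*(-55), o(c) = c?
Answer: -1/5571 ≈ -0.00017950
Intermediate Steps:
n = -5813 (n = -148 - 5665 = -5813)
1/(o(242) + n) = 1/(242 - 5813) = 1/(-5571) = -1/5571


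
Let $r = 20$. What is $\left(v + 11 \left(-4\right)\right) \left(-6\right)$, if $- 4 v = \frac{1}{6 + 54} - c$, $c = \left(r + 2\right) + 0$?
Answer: $\frac{9241}{40} \approx 231.02$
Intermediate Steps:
$c = 22$ ($c = \left(20 + 2\right) + 0 = 22 + 0 = 22$)
$v = \frac{1319}{240}$ ($v = - \frac{\frac{1}{6 + 54} - 22}{4} = - \frac{\frac{1}{60} - 22}{4} = \left(- \frac{1}{4}\right) \left(- \frac{1319}{60}\right) = \frac{1319}{240} \approx 5.4958$)
$\left(v + 11 \left(-4\right)\right) \left(-6\right) = \left(\frac{1319}{240} + 11 \left(-4\right)\right) \left(-6\right) = \left(\frac{1319}{240} - 44\right) \left(-6\right) = \left(- \frac{9241}{240}\right) \left(-6\right) = \frac{9241}{40}$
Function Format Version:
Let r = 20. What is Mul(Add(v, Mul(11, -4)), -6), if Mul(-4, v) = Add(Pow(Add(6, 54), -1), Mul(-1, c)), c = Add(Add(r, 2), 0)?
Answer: Rational(9241, 40) ≈ 231.02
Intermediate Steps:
c = 22 (c = Add(Add(20, 2), 0) = Add(22, 0) = 22)
v = Rational(1319, 240) (v = Mul(Rational(-1, 4), Add(Pow(Add(6, 54), -1), Mul(-1, 22))) = Mul(Rational(-1, 4), Add(Pow(60, -1), -22)) = Mul(Rational(-1, 4), Add(Rational(1, 60), -22)) = Mul(Rational(-1, 4), Rational(-1319, 60)) = Rational(1319, 240) ≈ 5.4958)
Mul(Add(v, Mul(11, -4)), -6) = Mul(Add(Rational(1319, 240), Mul(11, -4)), -6) = Mul(Add(Rational(1319, 240), -44), -6) = Mul(Rational(-9241, 240), -6) = Rational(9241, 40)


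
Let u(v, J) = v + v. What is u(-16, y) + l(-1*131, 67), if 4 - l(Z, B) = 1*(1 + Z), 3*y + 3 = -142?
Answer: 102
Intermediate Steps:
y = -145/3 (y = -1 + (1/3)*(-142) = -1 - 142/3 = -145/3 ≈ -48.333)
u(v, J) = 2*v
l(Z, B) = 3 - Z (l(Z, B) = 4 - (1 + Z) = 4 + (-1 - Z) = 3 - Z)
u(-16, y) + l(-1*131, 67) = 2*(-16) + (3 - (-1)*131) = -32 + (3 - 1*(-131)) = -32 + (3 + 131) = -32 + 134 = 102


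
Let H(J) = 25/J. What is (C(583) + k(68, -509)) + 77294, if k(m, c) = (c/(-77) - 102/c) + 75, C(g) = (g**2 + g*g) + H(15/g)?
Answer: 89139635513/117579 ≈ 7.5813e+5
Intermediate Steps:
C(g) = 2*g**2 + 5*g/3 (C(g) = (g**2 + g*g) + 25/((15/g)) = (g**2 + g**2) + 25*(g/15) = 2*g**2 + 5*g/3)
k(m, c) = 75 - 102/c - c/77 (k(m, c) = (c*(-1/77) - 102/c) + 75 = (-c/77 - 102/c) + 75 = (-102/c - c/77) + 75 = 75 - 102/c - c/77)
(C(583) + k(68, -509)) + 77294 = ((1/3)*583*(5 + 6*583) + (75 - 102/(-509) - 1/77*(-509))) + 77294 = ((1/3)*583*(5 + 3498) + (75 - 102*(-1/509) + 509/77)) + 77294 = ((1/3)*583*3503 + (75 + 102/509 + 509/77)) + 77294 = (2042249/3 + 3206410/39193) + 77294 = 80051484287/117579 + 77294 = 89139635513/117579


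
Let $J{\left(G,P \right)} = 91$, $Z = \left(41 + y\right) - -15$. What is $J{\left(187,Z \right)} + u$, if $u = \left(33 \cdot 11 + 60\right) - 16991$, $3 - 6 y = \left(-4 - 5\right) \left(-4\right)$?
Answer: $-16477$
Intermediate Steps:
$y = - \frac{11}{2}$ ($y = \frac{1}{2} - \frac{\left(-4 - 5\right) \left(-4\right)}{6} = \frac{1}{2} - \frac{\left(-9\right) \left(-4\right)}{6} = \frac{1}{2} - 6 = - \frac{11}{2} \approx -5.5$)
$Z = \frac{101}{2}$ ($Z = \left(41 - \frac{11}{2}\right) - -15 = \frac{71}{2} + 15 = \frac{101}{2} \approx 50.5$)
$u = -16568$ ($u = \left(363 + 60\right) - 16991 = 423 - 16991 = -16568$)
$J{\left(187,Z \right)} + u = 91 - 16568 = -16477$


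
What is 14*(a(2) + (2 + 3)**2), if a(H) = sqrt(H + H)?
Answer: 378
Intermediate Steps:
a(H) = sqrt(2)*sqrt(H) (a(H) = sqrt(2*H) = sqrt(2)*sqrt(H))
14*(a(2) + (2 + 3)**2) = 14*(sqrt(2)*sqrt(2) + (2 + 3)**2) = 14*(2 + 5**2) = 14*(2 + 25) = 14*27 = 378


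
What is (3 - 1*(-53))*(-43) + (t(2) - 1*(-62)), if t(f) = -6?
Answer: -2352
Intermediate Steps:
(3 - 1*(-53))*(-43) + (t(2) - 1*(-62)) = (3 - 1*(-53))*(-43) + (-6 - 1*(-62)) = (3 + 53)*(-43) + (-6 + 62) = 56*(-43) + 56 = -2408 + 56 = -2352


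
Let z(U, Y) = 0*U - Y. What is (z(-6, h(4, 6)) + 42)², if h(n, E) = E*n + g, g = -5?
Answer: 529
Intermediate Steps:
h(n, E) = -5 + E*n (h(n, E) = E*n - 5 = -5 + E*n)
z(U, Y) = -Y (z(U, Y) = 0 - Y = -Y)
(z(-6, h(4, 6)) + 42)² = (-(-5 + 6*4) + 42)² = (-(-5 + 24) + 42)² = (-1*19 + 42)² = (-19 + 42)² = 23² = 529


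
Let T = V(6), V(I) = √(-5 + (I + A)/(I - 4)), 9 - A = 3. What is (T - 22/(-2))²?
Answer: 144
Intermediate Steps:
A = 6 (A = 9 - 1*3 = 9 - 3 = 6)
V(I) = √(-5 + (6 + I)/(-4 + I)) (V(I) = √(-5 + (I + 6)/(I - 4)) = √(-5 + (6 + I)/(-4 + I)))
T = 1 (T = √2*√((13 - 2*6)/(-4 + 6)) = √2*√((13 - 12)/2) = √2*√((½)*1) = √2*√(½) = √2*(√2/2) = 1)
(T - 22/(-2))² = (1 - 22/(-2))² = (1 - 22*(-½))² = (1 + 11)² = 12² = 144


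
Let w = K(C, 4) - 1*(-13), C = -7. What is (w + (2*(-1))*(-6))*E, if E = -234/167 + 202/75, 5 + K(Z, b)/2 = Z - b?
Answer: -113288/12525 ≈ -9.0450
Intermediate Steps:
K(Z, b) = -10 - 2*b + 2*Z (K(Z, b) = -10 + 2*(Z - b) = -10 + (-2*b + 2*Z) = -10 - 2*b + 2*Z)
E = 16184/12525 (E = -234*1/167 + 202*(1/75) = -234/167 + 202/75 = 16184/12525 ≈ 1.2921)
w = -19 (w = (-10 - 2*4 + 2*(-7)) - 1*(-13) = (-10 - 8 - 14) + 13 = -32 + 13 = -19)
(w + (2*(-1))*(-6))*E = (-19 + (2*(-1))*(-6))*(16184/12525) = (-19 - 2*(-6))*(16184/12525) = (-19 + 12)*(16184/12525) = -7*16184/12525 = -113288/12525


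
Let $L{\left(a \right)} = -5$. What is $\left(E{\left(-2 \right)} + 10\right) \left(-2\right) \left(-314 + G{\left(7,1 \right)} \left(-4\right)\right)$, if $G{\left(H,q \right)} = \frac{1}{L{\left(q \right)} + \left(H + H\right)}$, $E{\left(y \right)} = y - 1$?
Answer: $\frac{39620}{9} \approx 4402.2$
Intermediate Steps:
$E{\left(y \right)} = -1 + y$
$G{\left(H,q \right)} = \frac{1}{-5 + 2 H}$ ($G{\left(H,q \right)} = \frac{1}{-5 + \left(H + H\right)} = \frac{1}{-5 + 2 H}$)
$\left(E{\left(-2 \right)} + 10\right) \left(-2\right) \left(-314 + G{\left(7,1 \right)} \left(-4\right)\right) = \left(\left(-1 - 2\right) + 10\right) \left(-2\right) \left(-314 + \frac{1}{-5 + 2 \cdot 7} \left(-4\right)\right) = \left(-3 + 10\right) \left(-2\right) \left(-314 + \frac{1}{-5 + 14} \left(-4\right)\right) = 7 \left(-2\right) \left(-314 + \frac{1}{9} \left(-4\right)\right) = - 14 \left(-314 + \frac{1}{9} \left(-4\right)\right) = - 14 \left(-314 - \frac{4}{9}\right) = \left(-14\right) \left(- \frac{2830}{9}\right) = \frac{39620}{9}$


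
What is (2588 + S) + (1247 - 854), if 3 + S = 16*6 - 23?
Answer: 3051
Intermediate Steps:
S = 70 (S = -3 + (16*6 - 23) = -3 + (96 - 23) = -3 + 73 = 70)
(2588 + S) + (1247 - 854) = (2588 + 70) + (1247 - 854) = 2658 + 393 = 3051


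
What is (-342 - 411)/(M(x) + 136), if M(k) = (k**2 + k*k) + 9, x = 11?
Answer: -251/129 ≈ -1.9457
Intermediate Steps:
M(k) = 9 + 2*k**2 (M(k) = (k**2 + k**2) + 9 = 2*k**2 + 9 = 9 + 2*k**2)
(-342 - 411)/(M(x) + 136) = (-342 - 411)/((9 + 2*11**2) + 136) = -753/((9 + 2*121) + 136) = -753/((9 + 242) + 136) = -753/(251 + 136) = -753/387 = -753*1/387 = -251/129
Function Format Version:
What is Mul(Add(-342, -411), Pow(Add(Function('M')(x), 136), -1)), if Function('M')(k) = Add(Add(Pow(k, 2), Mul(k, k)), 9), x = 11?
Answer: Rational(-251, 129) ≈ -1.9457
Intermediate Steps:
Function('M')(k) = Add(9, Mul(2, Pow(k, 2))) (Function('M')(k) = Add(Add(Pow(k, 2), Pow(k, 2)), 9) = Add(Mul(2, Pow(k, 2)), 9) = Add(9, Mul(2, Pow(k, 2))))
Mul(Add(-342, -411), Pow(Add(Function('M')(x), 136), -1)) = Mul(Add(-342, -411), Pow(Add(Add(9, Mul(2, Pow(11, 2))), 136), -1)) = Mul(-753, Pow(Add(Add(9, Mul(2, 121)), 136), -1)) = Mul(-753, Pow(Add(Add(9, 242), 136), -1)) = Mul(-753, Pow(Add(251, 136), -1)) = Mul(-753, Pow(387, -1)) = Mul(-753, Rational(1, 387)) = Rational(-251, 129)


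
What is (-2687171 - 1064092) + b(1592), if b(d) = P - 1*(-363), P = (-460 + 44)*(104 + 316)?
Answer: -3925620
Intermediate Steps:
P = -174720 (P = -416*420 = -174720)
b(d) = -174357 (b(d) = -174720 - 1*(-363) = -174720 + 363 = -174357)
(-2687171 - 1064092) + b(1592) = (-2687171 - 1064092) - 174357 = -3751263 - 174357 = -3925620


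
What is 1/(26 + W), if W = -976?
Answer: -1/950 ≈ -0.0010526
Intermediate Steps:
1/(26 + W) = 1/(26 - 976) = 1/(-950) = -1/950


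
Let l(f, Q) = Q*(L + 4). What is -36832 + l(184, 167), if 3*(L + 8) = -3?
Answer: -37667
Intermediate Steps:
L = -9 (L = -8 + (⅓)*(-3) = -8 - 1 = -9)
l(f, Q) = -5*Q (l(f, Q) = Q*(-9 + 4) = Q*(-5) = -5*Q)
-36832 + l(184, 167) = -36832 - 5*167 = -36832 - 835 = -37667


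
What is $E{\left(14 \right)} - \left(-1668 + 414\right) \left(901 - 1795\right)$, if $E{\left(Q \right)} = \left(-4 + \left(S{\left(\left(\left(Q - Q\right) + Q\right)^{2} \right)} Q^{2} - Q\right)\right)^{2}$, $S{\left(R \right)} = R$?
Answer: $1473285328$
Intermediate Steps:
$E{\left(Q \right)} = \left(-4 + Q^{4} - Q\right)^{2}$ ($E{\left(Q \right)} = \left(-4 + \left(\left(\left(Q - Q\right) + Q\right)^{2} Q^{2} - Q\right)\right)^{2} = \left(-4 + \left(\left(0 + Q\right)^{2} Q^{2} - Q\right)\right)^{2} = \left(-4 + \left(Q^{2} Q^{2} - Q\right)\right)^{2} = \left(-4 + \left(Q^{4} - Q\right)\right)^{2} = \left(-4 + Q^{4} - Q\right)^{2}$)
$E{\left(14 \right)} - \left(-1668 + 414\right) \left(901 - 1795\right) = \left(4 + 14 - 14^{4}\right)^{2} - \left(-1668 + 414\right) \left(901 - 1795\right) = \left(4 + 14 - 38416\right)^{2} - \left(-1254\right) \left(-894\right) = \left(4 + 14 - 38416\right)^{2} - 1121076 = \left(-38398\right)^{2} - 1121076 = 1474406404 - 1121076 = 1473285328$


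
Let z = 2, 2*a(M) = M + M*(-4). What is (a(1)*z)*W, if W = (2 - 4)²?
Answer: -12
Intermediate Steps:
a(M) = -3*M/2 (a(M) = (M + M*(-4))/2 = (M - 4*M)/2 = (-3*M)/2 = -3*M/2)
W = 4 (W = (-2)² = 4)
(a(1)*z)*W = (-3/2*1*2)*4 = -3/2*2*4 = -3*4 = -12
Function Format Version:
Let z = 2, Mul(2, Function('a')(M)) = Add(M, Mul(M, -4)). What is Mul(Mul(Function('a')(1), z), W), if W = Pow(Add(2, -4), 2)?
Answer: -12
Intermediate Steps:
Function('a')(M) = Mul(Rational(-3, 2), M) (Function('a')(M) = Mul(Rational(1, 2), Add(M, Mul(M, -4))) = Mul(Rational(1, 2), Add(M, Mul(-4, M))) = Mul(Rational(1, 2), Mul(-3, M)) = Mul(Rational(-3, 2), M))
W = 4 (W = Pow(-2, 2) = 4)
Mul(Mul(Function('a')(1), z), W) = Mul(Mul(Mul(Rational(-3, 2), 1), 2), 4) = Mul(Mul(Rational(-3, 2), 2), 4) = Mul(-3, 4) = -12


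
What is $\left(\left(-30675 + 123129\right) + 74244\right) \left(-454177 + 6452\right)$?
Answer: $-74634862050$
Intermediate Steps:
$\left(\left(-30675 + 123129\right) + 74244\right) \left(-454177 + 6452\right) = \left(92454 + 74244\right) \left(-447725\right) = 166698 \left(-447725\right) = -74634862050$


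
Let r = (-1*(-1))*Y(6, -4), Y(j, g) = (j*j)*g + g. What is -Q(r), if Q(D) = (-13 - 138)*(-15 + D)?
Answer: -24613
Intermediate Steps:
Y(j, g) = g + g*j² (Y(j, g) = j²*g + g = g*j² + g = g + g*j²)
r = -148 (r = (-1*(-1))*(-4*(1 + 6²)) = 1*(-4*(1 + 36)) = 1*(-4*37) = 1*(-148) = -148)
Q(D) = 2265 - 151*D (Q(D) = -151*(-15 + D) = 2265 - 151*D)
-Q(r) = -(2265 - 151*(-148)) = -(2265 + 22348) = -1*24613 = -24613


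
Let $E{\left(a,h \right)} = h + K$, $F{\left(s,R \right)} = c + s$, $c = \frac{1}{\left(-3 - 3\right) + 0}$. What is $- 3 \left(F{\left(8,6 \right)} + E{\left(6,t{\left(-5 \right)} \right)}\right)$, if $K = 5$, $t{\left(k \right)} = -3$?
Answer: $- \frac{59}{2} \approx -29.5$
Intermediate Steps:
$c = - \frac{1}{6}$ ($c = \frac{1}{\left(-3 - 3\right) + 0} = \frac{1}{-6 + 0} = \frac{1}{-6} = - \frac{1}{6} \approx -0.16667$)
$F{\left(s,R \right)} = - \frac{1}{6} + s$
$E{\left(a,h \right)} = 5 + h$ ($E{\left(a,h \right)} = h + 5 = 5 + h$)
$- 3 \left(F{\left(8,6 \right)} + E{\left(6,t{\left(-5 \right)} \right)}\right) = - 3 \left(\left(- \frac{1}{6} + 8\right) + \left(5 - 3\right)\right) = - 3 \left(\frac{47}{6} + 2\right) = \left(-3\right) \frac{59}{6} = - \frac{59}{2}$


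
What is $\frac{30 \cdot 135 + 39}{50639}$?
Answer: $\frac{4089}{50639} \approx 0.080748$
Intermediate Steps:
$\frac{30 \cdot 135 + 39}{50639} = \left(4050 + 39\right) \frac{1}{50639} = 4089 \cdot \frac{1}{50639} = \frac{4089}{50639}$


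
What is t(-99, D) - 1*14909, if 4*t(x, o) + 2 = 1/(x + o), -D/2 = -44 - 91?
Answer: -10198097/684 ≈ -14910.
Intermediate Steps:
D = 270 (D = -2*(-44 - 91) = -2*(-135) = 270)
t(x, o) = -½ + 1/(4*(o + x)) (t(x, o) = -½ + 1/(4*(x + o)) = -½ + 1/(4*(o + x)))
t(-99, D) - 1*14909 = (¼ - ½*270 - ½*(-99))/(270 - 99) - 1*14909 = (¼ - 135 + 99/2)/171 - 14909 = (1/171)*(-341/4) - 14909 = -341/684 - 14909 = -10198097/684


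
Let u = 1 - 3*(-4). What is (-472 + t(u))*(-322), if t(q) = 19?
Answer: 145866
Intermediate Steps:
u = 13 (u = 1 + 12 = 13)
(-472 + t(u))*(-322) = (-472 + 19)*(-322) = -453*(-322) = 145866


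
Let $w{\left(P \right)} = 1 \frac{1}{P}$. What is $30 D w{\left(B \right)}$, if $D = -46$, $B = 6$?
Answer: $-230$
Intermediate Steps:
$w{\left(P \right)} = \frac{1}{P}$
$30 D w{\left(B \right)} = \frac{30 \left(-46\right)}{6} = \left(-1380\right) \frac{1}{6} = -230$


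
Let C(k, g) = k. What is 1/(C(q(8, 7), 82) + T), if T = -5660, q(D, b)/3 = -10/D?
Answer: -4/22655 ≈ -0.00017656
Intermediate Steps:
q(D, b) = -30/D (q(D, b) = 3*(-10/D) = -30/D)
1/(C(q(8, 7), 82) + T) = 1/(-30/8 - 5660) = 1/(-30*⅛ - 5660) = 1/(-15/4 - 5660) = 1/(-22655/4) = -4/22655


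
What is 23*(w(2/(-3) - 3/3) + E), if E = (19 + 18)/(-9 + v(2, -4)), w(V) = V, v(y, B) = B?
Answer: -4048/39 ≈ -103.79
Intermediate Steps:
E = -37/13 (E = (19 + 18)/(-9 - 4) = 37/(-13) = 37*(-1/13) = -37/13 ≈ -2.8462)
23*(w(2/(-3) - 3/3) + E) = 23*((2/(-3) - 3/3) - 37/13) = 23*((2*(-⅓) - 3*⅓) - 37/13) = 23*((-⅔ - 1) - 37/13) = 23*(-5/3 - 37/13) = 23*(-176/39) = -4048/39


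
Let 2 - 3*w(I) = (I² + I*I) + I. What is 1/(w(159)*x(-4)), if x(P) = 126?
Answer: -1/2130198 ≈ -4.6944e-7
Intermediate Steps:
w(I) = ⅔ - 2*I²/3 - I/3 (w(I) = ⅔ - ((I² + I*I) + I)/3 = ⅔ - ((I² + I²) + I)/3 = ⅔ - (2*I² + I)/3 = ⅔ - (I + 2*I²)/3 = ⅔ + (-2*I²/3 - I/3) = ⅔ - 2*I²/3 - I/3)
1/(w(159)*x(-4)) = 1/(⅔ - ⅔*159² - ⅓*159*126) = (1/126)/(⅔ - ⅔*25281 - 53) = (1/126)/(⅔ - 16854 - 53) = (1/126)/(-50719/3) = -3/50719*1/126 = -1/2130198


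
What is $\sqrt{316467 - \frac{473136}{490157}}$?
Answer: $\frac{\sqrt{76032194202292731}}{490157} \approx 562.55$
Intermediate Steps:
$\sqrt{316467 - \frac{473136}{490157}} = \sqrt{\frac{155118042183}{490157}} = \frac{\sqrt{76032194202292731}}{490157}$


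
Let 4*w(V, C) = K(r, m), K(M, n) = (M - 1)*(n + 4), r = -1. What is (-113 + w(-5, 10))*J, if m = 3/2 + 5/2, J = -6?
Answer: 702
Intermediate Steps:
m = 4 (m = 3*(½) + 5*(½) = 3/2 + 5/2 = 4)
K(M, n) = (-1 + M)*(4 + n)
w(V, C) = -4 (w(V, C) = (-4 - 1*4 + 4*(-1) - 1*4)/4 = (-4 - 4 - 4 - 4)/4 = (¼)*(-16) = -4)
(-113 + w(-5, 10))*J = (-113 - 4)*(-6) = -117*(-6) = 702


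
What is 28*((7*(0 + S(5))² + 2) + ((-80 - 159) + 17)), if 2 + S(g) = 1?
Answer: -5964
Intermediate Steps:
S(g) = -1 (S(g) = -2 + 1 = -1)
28*((7*(0 + S(5))² + 2) + ((-80 - 159) + 17)) = 28*((7*(0 - 1)² + 2) + ((-80 - 159) + 17)) = 28*((7*(-1)² + 2) + (-239 + 17)) = 28*((7*1 + 2) - 222) = 28*((7 + 2) - 222) = 28*(9 - 222) = 28*(-213) = -5964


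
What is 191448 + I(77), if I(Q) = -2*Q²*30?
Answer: -164292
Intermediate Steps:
I(Q) = -60*Q²
191448 + I(77) = 191448 - 60*77² = 191448 - 60*5929 = 191448 - 355740 = -164292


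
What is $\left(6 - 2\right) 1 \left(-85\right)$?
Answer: $-340$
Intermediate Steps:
$\left(6 - 2\right) 1 \left(-85\right) = 4 \cdot 1 \left(-85\right) = 4 \left(-85\right) = -340$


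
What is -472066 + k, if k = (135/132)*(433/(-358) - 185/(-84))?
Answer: -104103546913/220528 ≈ -4.7207e+5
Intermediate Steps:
k = 223935/220528 (k = (135*(1/132))*(433*(-1/358) - 185*(-1/84)) = 45*(-433/358 + 185/84)/44 = (45/44)*(14929/15036) = 223935/220528 ≈ 1.0154)
-472066 + k = -472066 + 223935/220528 = -104103546913/220528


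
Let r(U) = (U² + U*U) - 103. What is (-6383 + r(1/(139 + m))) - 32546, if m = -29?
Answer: -236143599/6050 ≈ -39032.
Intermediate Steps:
r(U) = -103 + 2*U² (r(U) = (U² + U²) - 103 = 2*U² - 103 = -103 + 2*U²)
(-6383 + r(1/(139 + m))) - 32546 = (-6383 + (-103 + 2*(1/(139 - 29))²)) - 32546 = (-6383 + (-103 + 2*(1/110)²)) - 32546 = (-6383 + (-103 + 2*(1/12100))) - 32546 = (-6383 + (-103 + 1/6050)) - 32546 = (-6383 - 623149/6050) - 32546 = -39240299/6050 - 32546 = -236143599/6050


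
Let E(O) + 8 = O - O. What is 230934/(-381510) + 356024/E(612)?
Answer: -2829761744/63585 ≈ -44504.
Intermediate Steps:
E(O) = -8 (E(O) = -8 + (O - O) = -8 + 0 = -8)
230934/(-381510) + 356024/E(612) = 230934/(-381510) + 356024/(-8) = 230934*(-1/381510) + 356024*(-⅛) = -38489/63585 - 44503 = -2829761744/63585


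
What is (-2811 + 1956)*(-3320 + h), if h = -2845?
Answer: 5271075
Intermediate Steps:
(-2811 + 1956)*(-3320 + h) = (-2811 + 1956)*(-3320 - 2845) = -855*(-6165) = 5271075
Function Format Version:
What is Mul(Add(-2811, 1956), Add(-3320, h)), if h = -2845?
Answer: 5271075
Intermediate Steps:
Mul(Add(-2811, 1956), Add(-3320, h)) = Mul(Add(-2811, 1956), Add(-3320, -2845)) = Mul(-855, -6165) = 5271075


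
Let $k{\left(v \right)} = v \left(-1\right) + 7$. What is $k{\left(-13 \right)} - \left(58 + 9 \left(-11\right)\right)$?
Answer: $61$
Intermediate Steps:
$k{\left(v \right)} = 7 - v$ ($k{\left(v \right)} = - v + 7 = 7 - v$)
$k{\left(-13 \right)} - \left(58 + 9 \left(-11\right)\right) = \left(7 - -13\right) - \left(58 + 9 \left(-11\right)\right) = \left(7 + 13\right) - \left(58 - 99\right) = 20 - -41 = 20 + 41 = 61$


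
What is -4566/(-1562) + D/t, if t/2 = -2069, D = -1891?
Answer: 10923925/3231778 ≈ 3.3802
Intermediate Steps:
t = -4138 (t = 2*(-2069) = -4138)
-4566/(-1562) + D/t = -4566/(-1562) - 1891/(-4138) = -4566*(-1/1562) - 1891*(-1/4138) = 2283/781 + 1891/4138 = 10923925/3231778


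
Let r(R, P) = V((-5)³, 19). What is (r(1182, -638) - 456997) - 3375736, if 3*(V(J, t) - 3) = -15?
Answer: -3832735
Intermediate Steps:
V(J, t) = -2 (V(J, t) = 3 + (⅓)*(-15) = 3 - 5 = -2)
r(R, P) = -2
(r(1182, -638) - 456997) - 3375736 = (-2 - 456997) - 3375736 = -456999 - 3375736 = -3832735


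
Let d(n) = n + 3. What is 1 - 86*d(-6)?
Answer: 259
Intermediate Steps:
d(n) = 3 + n
1 - 86*d(-6) = 1 - 86*(3 - 6) = 1 - 86*(-3) = 1 + 258 = 259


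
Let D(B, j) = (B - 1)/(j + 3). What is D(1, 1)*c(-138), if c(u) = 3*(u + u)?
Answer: 0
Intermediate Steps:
D(B, j) = (-1 + B)/(3 + j)
c(u) = 6*u (c(u) = 3*(2*u) = 6*u)
D(1, 1)*c(-138) = ((-1 + 1)/(3 + 1))*(6*(-138)) = (0/4)*(-828) = ((¼)*0)*(-828) = 0*(-828) = 0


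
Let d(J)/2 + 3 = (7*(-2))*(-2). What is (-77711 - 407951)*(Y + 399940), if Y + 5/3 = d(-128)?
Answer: -582777401830/3 ≈ -1.9426e+11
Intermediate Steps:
d(J) = 50 (d(J) = -6 + 2*((7*(-2))*(-2)) = -6 + 2*(-14*(-2)) = -6 + 2*28 = -6 + 56 = 50)
Y = 145/3 (Y = -5/3 + 50 = 145/3 ≈ 48.333)
(-77711 - 407951)*(Y + 399940) = (-77711 - 407951)*(145/3 + 399940) = -485662*1199965/3 = -582777401830/3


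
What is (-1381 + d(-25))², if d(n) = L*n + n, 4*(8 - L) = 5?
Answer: 39677401/16 ≈ 2.4798e+6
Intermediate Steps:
L = 27/4 (L = 8 - ¼*5 = 8 - 5/4 = 27/4 ≈ 6.7500)
d(n) = 31*n/4 (d(n) = 27*n/4 + n = 31*n/4)
(-1381 + d(-25))² = (-1381 + (31/4)*(-25))² = (-1381 - 775/4)² = (-6299/4)² = 39677401/16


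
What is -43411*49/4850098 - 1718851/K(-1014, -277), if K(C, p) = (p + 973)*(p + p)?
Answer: 3758202516611/935060093616 ≈ 4.0192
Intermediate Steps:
K(C, p) = 2*p*(973 + p) (K(C, p) = (973 + p)*(2*p) = 2*p*(973 + p))
-43411*49/4850098 - 1718851/K(-1014, -277) = -43411*49/4850098 - 1718851*(-1/(554*(973 - 277))) = -2127139*1/4850098 - 1718851/(2*(-277)*696) = -2127139/4850098 - 1718851/(-385584) = -2127139/4850098 - 1718851*(-1/385584) = -2127139/4850098 + 1718851/385584 = 3758202516611/935060093616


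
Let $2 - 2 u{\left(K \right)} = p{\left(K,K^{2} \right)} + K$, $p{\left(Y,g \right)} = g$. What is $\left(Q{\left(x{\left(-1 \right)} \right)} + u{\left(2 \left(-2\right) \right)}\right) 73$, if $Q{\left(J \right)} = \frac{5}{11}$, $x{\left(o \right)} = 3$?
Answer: $- \frac{3650}{11} \approx -331.82$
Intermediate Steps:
$Q{\left(J \right)} = \frac{5}{11}$ ($Q{\left(J \right)} = 5 \cdot \frac{1}{11} = \frac{5}{11}$)
$u{\left(K \right)} = 1 - \frac{K}{2} - \frac{K^{2}}{2}$ ($u{\left(K \right)} = 1 - \frac{K^{2} + K}{2} = 1 - \frac{K + K^{2}}{2} = 1 - \left(\frac{K}{2} + \frac{K^{2}}{2}\right) = 1 - \frac{K}{2} - \frac{K^{2}}{2}$)
$\left(Q{\left(x{\left(-1 \right)} \right)} + u{\left(2 \left(-2\right) \right)}\right) 73 = \left(\frac{5}{11} - \left(-1 + 8 + \frac{1}{2} \cdot 2 \left(-2\right)\right)\right) 73 = \left(\frac{5}{11} - \left(-3 + 8\right)\right) 73 = \left(\frac{5}{11} + \left(1 + 2 - 8\right)\right) 73 = \left(\frac{5}{11} - 5\right) 73 = \left(- \frac{50}{11}\right) 73 = - \frac{3650}{11}$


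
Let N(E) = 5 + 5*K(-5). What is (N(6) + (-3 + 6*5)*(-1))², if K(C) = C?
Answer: 2209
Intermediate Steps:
N(E) = -20 (N(E) = 5 + 5*(-5) = 5 - 25 = -20)
(N(6) + (-3 + 6*5)*(-1))² = (-20 + (-3 + 6*5)*(-1))² = (-20 + (-3 + 30)*(-1))² = (-20 + 27*(-1))² = (-20 - 27)² = (-47)² = 2209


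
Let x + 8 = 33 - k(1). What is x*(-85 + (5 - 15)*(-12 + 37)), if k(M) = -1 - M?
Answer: -9045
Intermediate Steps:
x = 27 (x = -8 + (33 - (-1 - 1*1)) = -8 + (33 - (-1 - 1)) = -8 + (33 - 1*(-2)) = -8 + (33 + 2) = -8 + 35 = 27)
x*(-85 + (5 - 15)*(-12 + 37)) = 27*(-85 + (5 - 15)*(-12 + 37)) = 27*(-85 - 10*25) = 27*(-85 - 250) = 27*(-335) = -9045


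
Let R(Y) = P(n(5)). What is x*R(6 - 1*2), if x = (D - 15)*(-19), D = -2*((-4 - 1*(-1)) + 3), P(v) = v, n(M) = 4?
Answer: 1140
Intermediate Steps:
D = 0 (D = -2*((-4 + 1) + 3) = -2*(-3 + 3) = -2*0 = 0)
R(Y) = 4
x = 285 (x = (0 - 15)*(-19) = -15*(-19) = 285)
x*R(6 - 1*2) = 285*4 = 1140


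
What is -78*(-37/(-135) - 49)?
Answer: 171028/45 ≈ 3800.6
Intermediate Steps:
-78*(-37/(-135) - 49) = -78*(-37*(-1/135) - 49) = -78*(37/135 - 49) = -78*(-6578/135) = 171028/45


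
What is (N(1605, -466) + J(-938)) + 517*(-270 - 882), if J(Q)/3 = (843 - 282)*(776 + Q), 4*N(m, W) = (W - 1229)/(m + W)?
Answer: -3955657575/4556 ≈ -8.6823e+5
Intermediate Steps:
N(m, W) = (-1229 + W)/(4*(W + m)) (N(m, W) = ((W - 1229)/(m + W))/4 = ((-1229 + W)/(W + m))/4 = (-1229 + W)/(4*(W + m)))
J(Q) = 1306008 + 1683*Q (J(Q) = 3*((843 - 282)*(776 + Q)) = 3*(561*(776 + Q)) = 3*(435336 + 561*Q) = 1306008 + 1683*Q)
(N(1605, -466) + J(-938)) + 517*(-270 - 882) = ((-1229 - 466)/(4*(-466 + 1605)) + (1306008 + 1683*(-938))) + 517*(-270 - 882) = ((¼)*(-1695)/1139 + (1306008 - 1578654)) + 517*(-1152) = ((¼)*(1/1139)*(-1695) - 272646) - 595584 = (-1695/4556 - 272646) - 595584 = -1242176871/4556 - 595584 = -3955657575/4556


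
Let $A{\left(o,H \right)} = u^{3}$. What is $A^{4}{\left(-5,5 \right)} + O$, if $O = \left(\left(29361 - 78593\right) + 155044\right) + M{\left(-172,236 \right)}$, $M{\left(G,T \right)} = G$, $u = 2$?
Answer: $109736$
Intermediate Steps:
$A{\left(o,H \right)} = 8$ ($A{\left(o,H \right)} = 2^{3} = 8$)
$O = 105640$ ($O = \left(\left(29361 - 78593\right) + 155044\right) - 172 = \left(-49232 + 155044\right) - 172 = 105812 - 172 = 105640$)
$A^{4}{\left(-5,5 \right)} + O = 8^{4} + 105640 = 4096 + 105640 = 109736$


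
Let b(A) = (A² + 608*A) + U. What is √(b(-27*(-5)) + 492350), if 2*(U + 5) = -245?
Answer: √2370110/2 ≈ 769.76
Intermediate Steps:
U = -255/2 (U = -5 + (½)*(-245) = -5 - 245/2 = -255/2 ≈ -127.50)
b(A) = -255/2 + A² + 608*A (b(A) = (A² + 608*A) - 255/2 = -255/2 + A² + 608*A)
√(b(-27*(-5)) + 492350) = √((-255/2 + (-27*(-5))² + 608*(-27*(-5))) + 492350) = √((-255/2 + 135² + 608*135) + 492350) = √((-255/2 + 18225 + 82080) + 492350) = √(200355/2 + 492350) = √(1185055/2) = √2370110/2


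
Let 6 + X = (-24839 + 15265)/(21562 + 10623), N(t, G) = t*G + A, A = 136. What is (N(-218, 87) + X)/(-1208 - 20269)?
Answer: 202082078/230412415 ≈ 0.87704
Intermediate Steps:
N(t, G) = 136 + G*t (N(t, G) = t*G + 136 = G*t + 136 = 136 + G*t)
X = -202684/32185 (X = -6 + (-24839 + 15265)/(21562 + 10623) = -6 - 9574/32185 = -202684/32185 ≈ -6.2975)
(N(-218, 87) + X)/(-1208 - 20269) = ((136 + 87*(-218)) - 202684/32185)/(-1208 - 20269) = ((136 - 18966) - 202684/32185)/(-21477) = (-18830 - 202684/32185)*(-1/21477) = -606246234/32185*(-1/21477) = 202082078/230412415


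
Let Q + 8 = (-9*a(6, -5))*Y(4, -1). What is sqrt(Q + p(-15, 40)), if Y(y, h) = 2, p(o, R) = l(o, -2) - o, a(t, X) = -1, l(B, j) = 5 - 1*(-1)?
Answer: sqrt(31) ≈ 5.5678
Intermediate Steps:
l(B, j) = 6 (l(B, j) = 5 + 1 = 6)
p(o, R) = 6 - o
Q = 10 (Q = -8 - 9*(-1)*2 = -8 + 9*2 = -8 + 18 = 10)
sqrt(Q + p(-15, 40)) = sqrt(10 + (6 - 1*(-15))) = sqrt(10 + (6 + 15)) = sqrt(10 + 21) = sqrt(31)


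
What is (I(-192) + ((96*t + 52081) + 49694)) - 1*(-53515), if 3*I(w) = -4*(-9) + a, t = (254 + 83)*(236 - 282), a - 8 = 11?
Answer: -3998651/3 ≈ -1.3329e+6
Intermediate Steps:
a = 19 (a = 8 + 11 = 19)
t = -15502 (t = 337*(-46) = -15502)
I(w) = 55/3 (I(w) = (-4*(-9) + 19)/3 = (36 + 19)/3 = (⅓)*55 = 55/3)
(I(-192) + ((96*t + 52081) + 49694)) - 1*(-53515) = (55/3 + ((96*(-15502) + 52081) + 49694)) - 1*(-53515) = (55/3 + ((-1488192 + 52081) + 49694)) + 53515 = (55/3 + (-1436111 + 49694)) + 53515 = (55/3 - 1386417) + 53515 = -4159196/3 + 53515 = -3998651/3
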